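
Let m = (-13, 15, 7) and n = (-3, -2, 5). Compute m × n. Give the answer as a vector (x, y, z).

(89, 44, 71)

i: 15·5 - 7·(-2) = 75 - (-14) = 89
j: 7·(-3) - (-13)·5 = -21 - (-65) = 44
k: (-13)·(-2) - 15·(-3) = 26 - (-45) = 71
m × n = (89, 44, 71)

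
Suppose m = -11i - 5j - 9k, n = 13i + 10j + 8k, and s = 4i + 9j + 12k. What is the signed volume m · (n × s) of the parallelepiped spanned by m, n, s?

n × s:
i: 10·12 - 8·9 = 120 - 72 = 48
j: 8·4 - 13·12 = 32 - 156 = -124
k: 13·9 - 10·4 = 117 - 40 = 77
n × s = (48, -124, 77)
m · (n × s) = (-11)·48 + (-5)·(-124) + (-9)·77 = -528 + 620 - 693 = -601

-601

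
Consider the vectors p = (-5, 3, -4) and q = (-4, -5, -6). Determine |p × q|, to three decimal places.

i: 3·(-6) - (-4)·(-5) = -18 - 20 = -38
j: (-4)·(-4) - (-5)·(-6) = 16 - 30 = -14
k: (-5)·(-5) - 3·(-4) = 25 - (-12) = 37
p × q = (-38, -14, 37)
|p × q| = √((-38)² + (-14)² + 37²) = √3009 ≈ 54.8544

54.854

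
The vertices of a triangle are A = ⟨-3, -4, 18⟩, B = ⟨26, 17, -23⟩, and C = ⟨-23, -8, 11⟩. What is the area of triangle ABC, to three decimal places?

555.803

AB = (29, 21, -41),  AC = (-20, -4, -7)
i: 21·(-7) - (-41)·(-4) = -147 - 164 = -311
j: (-41)·(-20) - 29·(-7) = 820 - (-203) = 1023
k: 29·(-4) - 21·(-20) = -116 - (-420) = 304
AB × AC = (-311, 1023, 304)
|AB × AC| = √1235666 ≈ 1111.6051
area = ½ · 1111.6051 ≈ 555.803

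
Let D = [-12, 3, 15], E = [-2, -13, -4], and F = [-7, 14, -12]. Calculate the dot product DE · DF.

DE = E − D = (10, -16, -19)
DF = F − D = (5, 11, -27)
DE · DF = 10·5 + (-16)·11 + (-19)·(-27) = 50 - 176 + 513 = 387

387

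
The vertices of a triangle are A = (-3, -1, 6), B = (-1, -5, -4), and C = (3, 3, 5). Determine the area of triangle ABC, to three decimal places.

AB = (2, -4, -10),  AC = (6, 4, -1)
i: (-4)·(-1) - (-10)·4 = 4 - (-40) = 44
j: (-10)·6 - 2·(-1) = -60 - (-2) = -58
k: 2·4 - (-4)·6 = 8 - (-24) = 32
AB × AC = (44, -58, 32)
|AB × AC| = √6324 ≈ 79.5236
area = ½ · 79.5236 ≈ 39.762

39.762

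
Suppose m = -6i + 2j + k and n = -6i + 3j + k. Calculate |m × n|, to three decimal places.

6.083

i: 2·1 - 1·3 = 2 - 3 = -1
j: 1·(-6) - (-6)·1 = -6 - (-6) = 0
k: (-6)·3 - 2·(-6) = -18 - (-12) = -6
m × n = (-1, 0, -6)
|m × n| = √((-1)² + 0² + (-6)²) = √37 ≈ 6.0828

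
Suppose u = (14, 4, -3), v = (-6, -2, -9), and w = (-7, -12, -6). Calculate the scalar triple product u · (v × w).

-1410

v × w:
i: (-2)·(-6) - (-9)·(-12) = 12 - 108 = -96
j: (-9)·(-7) - (-6)·(-6) = 63 - 36 = 27
k: (-6)·(-12) - (-2)·(-7) = 72 - 14 = 58
v × w = (-96, 27, 58)
u · (v × w) = 14·(-96) + 4·27 + (-3)·58 = -1344 + 108 - 174 = -1410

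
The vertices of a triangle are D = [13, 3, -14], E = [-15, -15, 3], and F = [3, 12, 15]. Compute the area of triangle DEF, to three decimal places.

513.423

DE = (-28, -18, 17),  DF = (-10, 9, 29)
i: (-18)·29 - 17·9 = -522 - 153 = -675
j: 17·(-10) - (-28)·29 = -170 - (-812) = 642
k: (-28)·9 - (-18)·(-10) = -252 - 180 = -432
DE × DF = (-675, 642, -432)
|DE × DF| = √1054413 ≈ 1026.8461
area = ½ · 1026.8461 ≈ 513.423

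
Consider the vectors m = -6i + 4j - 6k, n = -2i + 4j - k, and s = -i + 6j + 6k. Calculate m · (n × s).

-80

n × s:
i: 4·6 - (-1)·6 = 24 - (-6) = 30
j: (-1)·(-1) - (-2)·6 = 1 - (-12) = 13
k: (-2)·6 - 4·(-1) = -12 - (-4) = -8
n × s = (30, 13, -8)
m · (n × s) = (-6)·30 + 4·13 + (-6)·(-8) = -180 + 52 + 48 = -80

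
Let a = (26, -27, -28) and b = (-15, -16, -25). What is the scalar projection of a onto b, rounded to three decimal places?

22.311

a · b = 26·(-15) + (-27)·(-16) + (-28)·(-25) = -390 + 432 + 700 = 742
|b| = √(225 + 256 + 625) = √1106 ≈ 33.2566
comp_b a = 742 / √1106 ≈ 22.311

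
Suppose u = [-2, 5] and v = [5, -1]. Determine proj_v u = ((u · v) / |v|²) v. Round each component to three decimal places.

(-2.885, 0.577)

u · v = (-2)·5 + 5·(-1) = -10 - 5 = -15
|v|² = 25 + 1 = 26
proj_v u = (-15/26) · (5, -1) ≈ (-2.885, 0.577)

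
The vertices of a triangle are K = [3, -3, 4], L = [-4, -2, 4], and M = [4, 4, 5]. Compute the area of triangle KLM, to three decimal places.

KL = (-7, 1, 0),  KM = (1, 7, 1)
i: 1·1 - 0·7 = 1 - 0 = 1
j: 0·1 - (-7)·1 = 0 - (-7) = 7
k: (-7)·7 - 1·1 = -49 - 1 = -50
KL × KM = (1, 7, -50)
|KL × KM| = √2550 ≈ 50.4975
area = ½ · 50.4975 ≈ 25.249

25.249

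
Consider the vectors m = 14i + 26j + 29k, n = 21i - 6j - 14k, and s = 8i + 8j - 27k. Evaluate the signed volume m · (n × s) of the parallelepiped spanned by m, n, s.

n × s:
i: (-6)·(-27) - (-14)·8 = 162 - (-112) = 274
j: (-14)·8 - 21·(-27) = -112 - (-567) = 455
k: 21·8 - (-6)·8 = 168 - (-48) = 216
n × s = (274, 455, 216)
m · (n × s) = 14·274 + 26·455 + 29·216 = 3836 + 11830 + 6264 = 21930

21930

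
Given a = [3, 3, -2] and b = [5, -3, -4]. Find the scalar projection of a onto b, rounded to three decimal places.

a · b = 3·5 + 3·(-3) + (-2)·(-4) = 15 - 9 + 8 = 14
|b| = √(25 + 9 + 16) = √50 ≈ 7.0711
comp_b a = 14 / √50 ≈ 1.980

1.980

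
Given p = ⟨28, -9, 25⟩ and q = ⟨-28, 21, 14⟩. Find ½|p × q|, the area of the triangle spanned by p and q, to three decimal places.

i: (-9)·14 - 25·21 = -126 - 525 = -651
j: 25·(-28) - 28·14 = -700 - 392 = -1092
k: 28·21 - (-9)·(-28) = 588 - 252 = 336
p × q = (-651, -1092, 336)
|p × q| = √((-651)² + (-1092)² + 336²) = √1729161 ≈ 1314.9757
area = ½ · 1314.9757 ≈ 657.488

657.488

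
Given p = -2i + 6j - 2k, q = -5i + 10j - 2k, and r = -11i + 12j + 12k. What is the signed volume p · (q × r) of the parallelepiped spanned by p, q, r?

104

q × r:
i: 10·12 - (-2)·12 = 120 - (-24) = 144
j: (-2)·(-11) - (-5)·12 = 22 - (-60) = 82
k: (-5)·12 - 10·(-11) = -60 - (-110) = 50
q × r = (144, 82, 50)
p · (q × r) = (-2)·144 + 6·82 + (-2)·50 = -288 + 492 - 100 = 104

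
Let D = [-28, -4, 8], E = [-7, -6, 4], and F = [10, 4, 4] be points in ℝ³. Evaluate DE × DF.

(40, -68, 244)

DE = (21, -2, -4)
DF = (38, 8, -4)
i: (-2)·(-4) - (-4)·8 = 8 - (-32) = 40
j: (-4)·38 - 21·(-4) = -152 - (-84) = -68
k: 21·8 - (-2)·38 = 168 - (-76) = 244
DE × DF = (40, -68, 244)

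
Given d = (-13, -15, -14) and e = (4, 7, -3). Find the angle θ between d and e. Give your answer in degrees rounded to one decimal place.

123.4

d · e = (-13)·4 + (-15)·7 + (-14)·(-3) = -52 - 105 + 42 = -115
|d|² = 169 + 225 + 196 = 590,  |d| = √590 ≈ 24.289916
|e|² = 16 + 49 + 9 = 74,  |e| = √74 ≈ 8.602325
cos θ = -115 / (24.289916 · 8.602325) ≈ -0.55037
θ = arccos(-0.55037) ≈ 123.4°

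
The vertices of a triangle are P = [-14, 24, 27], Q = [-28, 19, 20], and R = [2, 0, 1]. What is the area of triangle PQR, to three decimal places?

PQ = (-14, -5, -7),  PR = (16, -24, -26)
i: (-5)·(-26) - (-7)·(-24) = 130 - 168 = -38
j: (-7)·16 - (-14)·(-26) = -112 - 364 = -476
k: (-14)·(-24) - (-5)·16 = 336 - (-80) = 416
PQ × PR = (-38, -476, 416)
|PQ × PR| = √401076 ≈ 633.3056
area = ½ · 633.3056 ≈ 316.653

316.653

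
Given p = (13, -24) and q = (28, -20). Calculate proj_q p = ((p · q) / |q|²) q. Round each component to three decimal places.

(19.959, -14.257)

p · q = 13·28 + (-24)·(-20) = 364 + 480 = 844
|q|² = 784 + 400 = 1184
proj_q p = (844/1184) · (28, -20) ≈ (19.959, -14.257)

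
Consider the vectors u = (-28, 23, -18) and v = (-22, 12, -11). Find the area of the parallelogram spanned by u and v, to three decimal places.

194.969

i: 23·(-11) - (-18)·12 = -253 - (-216) = -37
j: (-18)·(-22) - (-28)·(-11) = 396 - 308 = 88
k: (-28)·12 - 23·(-22) = -336 - (-506) = 170
u × v = (-37, 88, 170)
|u × v| = √((-37)² + 88² + 170²) = √38013 ≈ 194.9692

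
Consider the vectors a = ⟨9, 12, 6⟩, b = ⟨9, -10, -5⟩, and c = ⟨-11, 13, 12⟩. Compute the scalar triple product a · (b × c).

b × c:
i: (-10)·12 - (-5)·13 = -120 - (-65) = -55
j: (-5)·(-11) - 9·12 = 55 - 108 = -53
k: 9·13 - (-10)·(-11) = 117 - 110 = 7
b × c = (-55, -53, 7)
a · (b × c) = 9·(-55) + 12·(-53) + 6·7 = -495 - 636 + 42 = -1089

-1089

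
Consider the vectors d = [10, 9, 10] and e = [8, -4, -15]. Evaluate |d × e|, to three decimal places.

i: 9·(-15) - 10·(-4) = -135 - (-40) = -95
j: 10·8 - 10·(-15) = 80 - (-150) = 230
k: 10·(-4) - 9·8 = -40 - 72 = -112
d × e = (-95, 230, -112)
|d × e| = √((-95)² + 230² + (-112)²) = √74469 ≈ 272.8901

272.890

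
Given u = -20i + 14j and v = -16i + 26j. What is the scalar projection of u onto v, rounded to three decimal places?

22.405

u · v = (-20)·(-16) + 14·26 = 320 + 364 = 684
|v| = √(256 + 676) = √932 ≈ 30.5287
comp_v u = 684 / √932 ≈ 22.405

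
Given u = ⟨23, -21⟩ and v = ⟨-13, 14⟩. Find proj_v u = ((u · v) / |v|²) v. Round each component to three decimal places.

(21.121, -22.745)

u · v = 23·(-13) + (-21)·14 = -299 - 294 = -593
|v|² = 169 + 196 = 365
proj_v u = (-593/365) · (-13, 14) ≈ (21.121, -22.745)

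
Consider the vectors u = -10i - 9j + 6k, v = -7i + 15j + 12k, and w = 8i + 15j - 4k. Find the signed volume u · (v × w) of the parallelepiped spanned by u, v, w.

v × w:
i: 15·(-4) - 12·15 = -60 - 180 = -240
j: 12·8 - (-7)·(-4) = 96 - 28 = 68
k: (-7)·15 - 15·8 = -105 - 120 = -225
v × w = (-240, 68, -225)
u · (v × w) = (-10)·(-240) + (-9)·68 + 6·(-225) = 2400 - 612 - 1350 = 438

438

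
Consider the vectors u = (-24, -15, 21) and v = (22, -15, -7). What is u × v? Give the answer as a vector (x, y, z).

i: (-15)·(-7) - 21·(-15) = 105 - (-315) = 420
j: 21·22 - (-24)·(-7) = 462 - 168 = 294
k: (-24)·(-15) - (-15)·22 = 360 - (-330) = 690
u × v = (420, 294, 690)

(420, 294, 690)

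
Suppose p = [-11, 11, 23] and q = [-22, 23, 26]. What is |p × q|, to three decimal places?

i: 11·26 - 23·23 = 286 - 529 = -243
j: 23·(-22) - (-11)·26 = -506 - (-286) = -220
k: (-11)·23 - 11·(-22) = -253 - (-242) = -11
p × q = (-243, -220, -11)
|p × q| = √((-243)² + (-220)² + (-11)²) = √107570 ≈ 327.9787

327.979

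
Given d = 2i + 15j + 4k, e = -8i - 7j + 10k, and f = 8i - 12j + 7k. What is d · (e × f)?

2790

e × f:
i: (-7)·7 - 10·(-12) = -49 - (-120) = 71
j: 10·8 - (-8)·7 = 80 - (-56) = 136
k: (-8)·(-12) - (-7)·8 = 96 - (-56) = 152
e × f = (71, 136, 152)
d · (e × f) = 2·71 + 15·136 + 4·152 = 142 + 2040 + 608 = 2790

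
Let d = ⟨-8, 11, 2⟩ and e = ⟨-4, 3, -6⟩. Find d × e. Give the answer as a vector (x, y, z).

(-72, -56, 20)

i: 11·(-6) - 2·3 = -66 - 6 = -72
j: 2·(-4) - (-8)·(-6) = -8 - 48 = -56
k: (-8)·3 - 11·(-4) = -24 - (-44) = 20
d × e = (-72, -56, 20)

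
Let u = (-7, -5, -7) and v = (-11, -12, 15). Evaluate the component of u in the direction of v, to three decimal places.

1.446

u · v = (-7)·(-11) + (-5)·(-12) + (-7)·15 = 77 + 60 - 105 = 32
|v| = √(121 + 144 + 225) = √490 ≈ 22.1359
comp_v u = 32 / √490 ≈ 1.446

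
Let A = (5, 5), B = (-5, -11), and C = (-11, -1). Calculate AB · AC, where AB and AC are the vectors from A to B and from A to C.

AB = B − A = (-10, -16)
AC = C − A = (-16, -6)
AB · AC = (-10)·(-16) + (-16)·(-6) = 160 + 96 = 256

256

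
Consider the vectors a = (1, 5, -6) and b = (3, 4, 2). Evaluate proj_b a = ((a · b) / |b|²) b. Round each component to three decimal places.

a · b = 1·3 + 5·4 + (-6)·2 = 3 + 20 - 12 = 11
|b|² = 9 + 16 + 4 = 29
proj_b a = (11/29) · (3, 4, 2) ≈ (1.138, 1.517, 0.759)

(1.138, 1.517, 0.759)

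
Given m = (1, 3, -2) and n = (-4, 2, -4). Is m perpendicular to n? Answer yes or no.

no

m · n = 1·(-4) + 3·2 + (-2)·(-4) = -4 + 6 + 8 = 10
Nonzero, so the vectors are not orthogonal.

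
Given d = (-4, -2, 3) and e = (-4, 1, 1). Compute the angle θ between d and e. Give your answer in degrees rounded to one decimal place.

41.9

d · e = (-4)·(-4) + (-2)·1 + 3·1 = 16 - 2 + 3 = 17
|d|² = 16 + 4 + 9 = 29,  |d| = √29 ≈ 5.385165
|e|² = 16 + 1 + 1 = 18,  |e| = √18 ≈ 4.242641
cos θ = 17 / (5.385165 · 4.242641) ≈ 0.74407
θ = arccos(0.74407) ≈ 41.9°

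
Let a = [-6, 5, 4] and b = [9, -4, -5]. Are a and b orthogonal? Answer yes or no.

no

a · b = (-6)·9 + 5·(-4) + 4·(-5) = -54 - 20 - 20 = -94
Nonzero, so the vectors are not orthogonal.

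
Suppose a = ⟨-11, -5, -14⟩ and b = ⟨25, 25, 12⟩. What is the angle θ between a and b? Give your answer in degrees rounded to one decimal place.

145.3

a · b = (-11)·25 + (-5)·25 + (-14)·12 = -275 - 125 - 168 = -568
|a|² = 121 + 25 + 196 = 342,  |a| = √342 ≈ 18.493242
|b|² = 625 + 625 + 144 = 1394,  |b| = √1394 ≈ 37.336309
cos θ = -568 / (18.493242 · 37.336309) ≈ -0.82263
θ = arccos(-0.82263) ≈ 145.3°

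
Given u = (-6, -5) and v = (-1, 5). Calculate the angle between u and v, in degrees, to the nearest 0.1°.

118.5

u · v = (-6)·(-1) + (-5)·5 = 6 - 25 = -19
|u|² = 36 + 25 = 61,  |u| = √61 ≈ 7.810250
|v|² = 1 + 25 = 26,  |v| = √26 ≈ 5.099020
cos θ = -19 / (7.810250 · 5.099020) ≈ -0.47709
θ = arccos(-0.47709) ≈ 118.5°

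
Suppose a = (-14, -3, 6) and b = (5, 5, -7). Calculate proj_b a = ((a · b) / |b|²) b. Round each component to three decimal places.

(-6.414, -6.414, 8.980)

a · b = (-14)·5 + (-3)·5 + 6·(-7) = -70 - 15 - 42 = -127
|b|² = 25 + 25 + 49 = 99
proj_b a = (-127/99) · (5, 5, -7) ≈ (-6.414, -6.414, 8.980)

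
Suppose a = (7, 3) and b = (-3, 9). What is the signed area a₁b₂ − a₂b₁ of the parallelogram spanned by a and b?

7·9 - 3·(-3) = 63 - (-9) = 72

72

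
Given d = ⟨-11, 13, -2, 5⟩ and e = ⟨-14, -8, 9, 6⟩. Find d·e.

62

d · e = (-11)·(-14) + 13·(-8) + (-2)·9 + 5·6 = 154 - 104 - 18 + 30 = 62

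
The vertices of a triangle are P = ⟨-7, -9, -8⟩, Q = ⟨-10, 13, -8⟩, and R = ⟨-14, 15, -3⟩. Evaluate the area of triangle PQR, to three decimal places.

PQ = (-3, 22, 0),  PR = (-7, 24, 5)
i: 22·5 - 0·24 = 110 - 0 = 110
j: 0·(-7) - (-3)·5 = 0 - (-15) = 15
k: (-3)·24 - 22·(-7) = -72 - (-154) = 82
PQ × PR = (110, 15, 82)
|PQ × PR| = √19049 ≈ 138.0181
area = ½ · 138.0181 ≈ 69.009

69.009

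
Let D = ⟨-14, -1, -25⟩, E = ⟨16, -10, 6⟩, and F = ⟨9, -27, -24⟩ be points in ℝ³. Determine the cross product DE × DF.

(797, 683, -573)

DE = (30, -9, 31)
DF = (23, -26, 1)
i: (-9)·1 - 31·(-26) = -9 - (-806) = 797
j: 31·23 - 30·1 = 713 - 30 = 683
k: 30·(-26) - (-9)·23 = -780 - (-207) = -573
DE × DF = (797, 683, -573)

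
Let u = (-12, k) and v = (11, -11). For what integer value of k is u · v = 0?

u · v = (-12)·11 + k·(-11) = -132 - 11k
Set equal to 0: -11k = 132, so k = -12.

-12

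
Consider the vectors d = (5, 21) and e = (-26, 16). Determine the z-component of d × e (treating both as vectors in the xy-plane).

626

5·16 - 21·(-26) = 80 - (-546) = 626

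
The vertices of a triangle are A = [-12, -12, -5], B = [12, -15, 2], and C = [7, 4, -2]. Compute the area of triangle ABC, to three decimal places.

AB = (24, -3, 7),  AC = (19, 16, 3)
i: (-3)·3 - 7·16 = -9 - 112 = -121
j: 7·19 - 24·3 = 133 - 72 = 61
k: 24·16 - (-3)·19 = 384 - (-57) = 441
AB × AC = (-121, 61, 441)
|AB × AC| = √212843 ≈ 461.3491
area = ½ · 461.3491 ≈ 230.675

230.675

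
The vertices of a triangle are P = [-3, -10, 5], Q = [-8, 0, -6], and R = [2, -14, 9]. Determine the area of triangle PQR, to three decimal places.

23.135

PQ = (-5, 10, -11),  PR = (5, -4, 4)
i: 10·4 - (-11)·(-4) = 40 - 44 = -4
j: (-11)·5 - (-5)·4 = -55 - (-20) = -35
k: (-5)·(-4) - 10·5 = 20 - 50 = -30
PQ × PR = (-4, -35, -30)
|PQ × PR| = √2141 ≈ 46.2709
area = ½ · 46.2709 ≈ 23.135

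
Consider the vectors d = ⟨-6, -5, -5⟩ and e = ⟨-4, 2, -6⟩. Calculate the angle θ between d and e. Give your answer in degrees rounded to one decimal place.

d · e = (-6)·(-4) + (-5)·2 + (-5)·(-6) = 24 - 10 + 30 = 44
|d|² = 36 + 25 + 25 = 86,  |d| = √86 ≈ 9.273618
|e|² = 16 + 4 + 36 = 56,  |e| = √56 ≈ 7.483315
cos θ = 44 / (9.273618 · 7.483315) ≈ 0.63403
θ = arccos(0.63403) ≈ 50.7°

50.7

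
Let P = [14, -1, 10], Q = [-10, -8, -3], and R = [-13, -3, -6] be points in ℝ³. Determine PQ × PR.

PQ = (-24, -7, -13)
PR = (-27, -2, -16)
i: (-7)·(-16) - (-13)·(-2) = 112 - 26 = 86
j: (-13)·(-27) - (-24)·(-16) = 351 - 384 = -33
k: (-24)·(-2) - (-7)·(-27) = 48 - 189 = -141
PQ × PR = (86, -33, -141)

(86, -33, -141)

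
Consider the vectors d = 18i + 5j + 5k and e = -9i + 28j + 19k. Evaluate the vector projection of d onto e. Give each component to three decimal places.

d · e = 18·(-9) + 5·28 + 5·19 = -162 + 140 + 95 = 73
|e|² = 81 + 784 + 361 = 1226
proj_e d = (73/1226) · (-9, 28, 19) ≈ (-0.536, 1.667, 1.131)

(-0.536, 1.667, 1.131)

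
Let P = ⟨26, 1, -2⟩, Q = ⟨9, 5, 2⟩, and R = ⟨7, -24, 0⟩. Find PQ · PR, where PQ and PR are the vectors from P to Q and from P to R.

231

PQ = Q − P = (-17, 4, 4)
PR = R − P = (-19, -25, 2)
PQ · PR = (-17)·(-19) + 4·(-25) + 4·2 = 323 - 100 + 8 = 231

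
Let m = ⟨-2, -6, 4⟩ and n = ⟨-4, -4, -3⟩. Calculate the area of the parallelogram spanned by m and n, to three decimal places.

43.543

i: (-6)·(-3) - 4·(-4) = 18 - (-16) = 34
j: 4·(-4) - (-2)·(-3) = -16 - 6 = -22
k: (-2)·(-4) - (-6)·(-4) = 8 - 24 = -16
m × n = (34, -22, -16)
|m × n| = √(34² + (-22)² + (-16)²) = √1896 ≈ 43.5431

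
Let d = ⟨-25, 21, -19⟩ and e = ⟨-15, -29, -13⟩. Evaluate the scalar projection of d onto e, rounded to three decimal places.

0.370

d · e = (-25)·(-15) + 21·(-29) + (-19)·(-13) = 375 - 609 + 247 = 13
|e| = √(225 + 841 + 169) = √1235 ≈ 35.1426
comp_e d = 13 / √1235 ≈ 0.370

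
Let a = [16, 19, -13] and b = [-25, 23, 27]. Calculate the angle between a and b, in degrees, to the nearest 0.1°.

105.0

a · b = 16·(-25) + 19·23 + (-13)·27 = -400 + 437 - 351 = -314
|a|² = 256 + 361 + 169 = 786,  |a| = √786 ≈ 28.035692
|b|² = 625 + 529 + 729 = 1883,  |b| = √1883 ≈ 43.393548
cos θ = -314 / (28.035692 · 43.393548) ≈ -0.25810
θ = arccos(-0.25810) ≈ 105.0°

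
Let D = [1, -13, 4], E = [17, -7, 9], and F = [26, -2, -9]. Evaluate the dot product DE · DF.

DE = E − D = (16, 6, 5)
DF = F − D = (25, 11, -13)
DE · DF = 16·25 + 6·11 + 5·(-13) = 400 + 66 - 65 = 401

401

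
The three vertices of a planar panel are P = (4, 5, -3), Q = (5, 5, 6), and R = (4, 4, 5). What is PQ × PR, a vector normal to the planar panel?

PQ = (1, 0, 9)
PR = (0, -1, 8)
i: 0·8 - 9·(-1) = 0 - (-9) = 9
j: 9·0 - 1·8 = 0 - 8 = -8
k: 1·(-1) - 0·0 = -1 - 0 = -1
PQ × PR = (9, -8, -1)

(9, -8, -1)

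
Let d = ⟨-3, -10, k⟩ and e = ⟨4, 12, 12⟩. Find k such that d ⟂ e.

11

d · e = (-3)·4 + (-10)·12 + k·12 = -132 + 12k
Set equal to 0: 12k = 132, so k = 11.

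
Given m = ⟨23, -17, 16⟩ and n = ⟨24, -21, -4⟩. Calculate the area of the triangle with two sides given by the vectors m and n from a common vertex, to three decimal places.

i: (-17)·(-4) - 16·(-21) = 68 - (-336) = 404
j: 16·24 - 23·(-4) = 384 - (-92) = 476
k: 23·(-21) - (-17)·24 = -483 - (-408) = -75
m × n = (404, 476, -75)
|m × n| = √(404² + 476² + (-75)²) = √395417 ≈ 628.8219
area = ½ · 628.8219 ≈ 314.411

314.411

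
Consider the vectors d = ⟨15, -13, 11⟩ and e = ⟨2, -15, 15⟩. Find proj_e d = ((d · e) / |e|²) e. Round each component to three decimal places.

d · e = 15·2 + (-13)·(-15) + 11·15 = 30 + 195 + 165 = 390
|e|² = 4 + 225 + 225 = 454
proj_e d = (390/454) · (2, -15, 15) ≈ (1.718, -12.885, 12.885)

(1.718, -12.885, 12.885)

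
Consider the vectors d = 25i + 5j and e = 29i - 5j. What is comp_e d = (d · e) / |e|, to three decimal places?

d · e = 25·29 + 5·(-5) = 725 - 25 = 700
|e| = √(841 + 25) = √866 ≈ 29.4279
comp_e d = 700 / √866 ≈ 23.787

23.787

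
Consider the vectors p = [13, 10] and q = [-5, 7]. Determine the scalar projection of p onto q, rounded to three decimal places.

0.581

p · q = 13·(-5) + 10·7 = -65 + 70 = 5
|q| = √(25 + 49) = √74 ≈ 8.6023
comp_q p = 5 / √74 ≈ 0.581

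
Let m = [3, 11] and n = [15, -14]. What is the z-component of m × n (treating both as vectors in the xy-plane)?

-207

3·(-14) - 11·15 = -42 - 165 = -207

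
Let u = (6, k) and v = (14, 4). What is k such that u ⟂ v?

-21

u · v = 6·14 + k·4 = 84 + 4k
Set equal to 0: 4k = -84, so k = -21.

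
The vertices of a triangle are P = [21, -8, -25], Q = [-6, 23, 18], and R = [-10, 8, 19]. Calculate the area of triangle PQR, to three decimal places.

435.271

PQ = (-27, 31, 43),  PR = (-31, 16, 44)
i: 31·44 - 43·16 = 1364 - 688 = 676
j: 43·(-31) - (-27)·44 = -1333 - (-1188) = -145
k: (-27)·16 - 31·(-31) = -432 - (-961) = 529
PQ × PR = (676, -145, 529)
|PQ × PR| = √757842 ≈ 870.5412
area = ½ · 870.5412 ≈ 435.271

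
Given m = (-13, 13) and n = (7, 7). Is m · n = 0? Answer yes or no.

yes

m · n = (-13)·7 + 13·7 = -91 + 91 = 0
Zero, so the vectors are orthogonal.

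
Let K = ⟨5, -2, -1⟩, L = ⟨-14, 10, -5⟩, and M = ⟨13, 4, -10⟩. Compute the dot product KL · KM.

KL = L − K = (-19, 12, -4)
KM = M − K = (8, 6, -9)
KL · KM = (-19)·8 + 12·6 + (-4)·(-9) = -152 + 72 + 36 = -44

-44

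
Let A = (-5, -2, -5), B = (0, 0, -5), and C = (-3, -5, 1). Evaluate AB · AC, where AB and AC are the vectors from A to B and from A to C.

AB = B − A = (5, 2, 0)
AC = C − A = (2, -3, 6)
AB · AC = 5·2 + 2·(-3) + 0·6 = 10 - 6 + 0 = 4

4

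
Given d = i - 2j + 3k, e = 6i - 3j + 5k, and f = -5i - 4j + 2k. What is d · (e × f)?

-29

e × f:
i: (-3)·2 - 5·(-4) = -6 - (-20) = 14
j: 5·(-5) - 6·2 = -25 - 12 = -37
k: 6·(-4) - (-3)·(-5) = -24 - 15 = -39
e × f = (14, -37, -39)
d · (e × f) = 1·14 + (-2)·(-37) + 3·(-39) = 14 + 74 - 117 = -29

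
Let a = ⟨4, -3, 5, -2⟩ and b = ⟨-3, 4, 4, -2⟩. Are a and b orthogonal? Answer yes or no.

yes

a · b = 4·(-3) + (-3)·4 + 5·4 + (-2)·(-2) = -12 - 12 + 20 + 4 = 0
Zero, so the vectors are orthogonal.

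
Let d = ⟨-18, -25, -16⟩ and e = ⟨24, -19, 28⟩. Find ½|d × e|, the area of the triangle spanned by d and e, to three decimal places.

690.974

i: (-25)·28 - (-16)·(-19) = -700 - 304 = -1004
j: (-16)·24 - (-18)·28 = -384 - (-504) = 120
k: (-18)·(-19) - (-25)·24 = 342 - (-600) = 942
d × e = (-1004, 120, 942)
|d × e| = √((-1004)² + 120² + 942²) = √1909780 ≈ 1381.9479
area = ½ · 1381.9479 ≈ 690.974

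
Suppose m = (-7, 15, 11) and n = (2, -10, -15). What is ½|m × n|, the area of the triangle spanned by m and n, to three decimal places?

73.678

i: 15·(-15) - 11·(-10) = -225 - (-110) = -115
j: 11·2 - (-7)·(-15) = 22 - 105 = -83
k: (-7)·(-10) - 15·2 = 70 - 30 = 40
m × n = (-115, -83, 40)
|m × n| = √((-115)² + (-83)² + 40²) = √21714 ≈ 147.3567
area = ½ · 147.3567 ≈ 73.678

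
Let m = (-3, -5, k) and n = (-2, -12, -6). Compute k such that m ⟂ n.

11

m · n = (-3)·(-2) + (-5)·(-12) + k·(-6) = 66 - 6k
Set equal to 0: -6k = -66, so k = 11.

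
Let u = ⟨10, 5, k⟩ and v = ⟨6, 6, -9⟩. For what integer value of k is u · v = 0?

u · v = 10·6 + 5·6 + k·(-9) = 90 - 9k
Set equal to 0: -9k = -90, so k = 10.

10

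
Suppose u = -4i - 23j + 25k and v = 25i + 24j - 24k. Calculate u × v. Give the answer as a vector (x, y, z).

i: (-23)·(-24) - 25·24 = 552 - 600 = -48
j: 25·25 - (-4)·(-24) = 625 - 96 = 529
k: (-4)·24 - (-23)·25 = -96 - (-575) = 479
u × v = (-48, 529, 479)

(-48, 529, 479)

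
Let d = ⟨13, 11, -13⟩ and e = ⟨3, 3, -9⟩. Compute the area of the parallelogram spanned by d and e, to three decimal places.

i: 11·(-9) - (-13)·3 = -99 - (-39) = -60
j: (-13)·3 - 13·(-9) = -39 - (-117) = 78
k: 13·3 - 11·3 = 39 - 33 = 6
d × e = (-60, 78, 6)
|d × e| = √((-60)² + 78² + 6²) = √9720 ≈ 98.5901

98.590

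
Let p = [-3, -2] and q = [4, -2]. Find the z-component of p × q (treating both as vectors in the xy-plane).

(-3)·(-2) - (-2)·4 = 6 - (-8) = 14

14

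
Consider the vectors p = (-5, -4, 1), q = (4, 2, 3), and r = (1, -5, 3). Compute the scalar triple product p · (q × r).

q × r:
i: 2·3 - 3·(-5) = 6 - (-15) = 21
j: 3·1 - 4·3 = 3 - 12 = -9
k: 4·(-5) - 2·1 = -20 - 2 = -22
q × r = (21, -9, -22)
p · (q × r) = (-5)·21 + (-4)·(-9) + 1·(-22) = -105 + 36 - 22 = -91

-91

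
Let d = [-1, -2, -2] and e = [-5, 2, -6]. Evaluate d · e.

13

d · e = (-1)·(-5) + (-2)·2 + (-2)·(-6) = 5 - 4 + 12 = 13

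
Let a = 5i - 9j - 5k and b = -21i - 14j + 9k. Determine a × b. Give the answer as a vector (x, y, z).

(-151, 60, -259)

i: (-9)·9 - (-5)·(-14) = -81 - 70 = -151
j: (-5)·(-21) - 5·9 = 105 - 45 = 60
k: 5·(-14) - (-9)·(-21) = -70 - 189 = -259
a × b = (-151, 60, -259)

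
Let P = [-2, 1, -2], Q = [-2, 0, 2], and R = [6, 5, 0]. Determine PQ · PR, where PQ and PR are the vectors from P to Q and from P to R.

4

PQ = Q − P = (0, -1, 4)
PR = R − P = (8, 4, 2)
PQ · PR = 0·8 + (-1)·4 + 4·2 = 0 - 4 + 8 = 4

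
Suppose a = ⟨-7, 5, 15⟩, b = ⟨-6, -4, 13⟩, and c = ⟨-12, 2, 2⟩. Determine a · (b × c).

-1382

b × c:
i: (-4)·2 - 13·2 = -8 - 26 = -34
j: 13·(-12) - (-6)·2 = -156 - (-12) = -144
k: (-6)·2 - (-4)·(-12) = -12 - 48 = -60
b × c = (-34, -144, -60)
a · (b × c) = (-7)·(-34) + 5·(-144) + 15·(-60) = 238 - 720 - 900 = -1382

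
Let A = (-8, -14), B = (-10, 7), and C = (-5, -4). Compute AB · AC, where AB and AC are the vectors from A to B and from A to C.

AB = B − A = (-2, 21)
AC = C − A = (3, 10)
AB · AC = (-2)·3 + 21·10 = -6 + 210 = 204

204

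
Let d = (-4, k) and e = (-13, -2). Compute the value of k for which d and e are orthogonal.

d · e = (-4)·(-13) + k·(-2) = 52 - 2k
Set equal to 0: -2k = -52, so k = 26.

26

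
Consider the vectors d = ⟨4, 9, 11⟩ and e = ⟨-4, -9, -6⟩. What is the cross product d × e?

(45, -20, 0)

i: 9·(-6) - 11·(-9) = -54 - (-99) = 45
j: 11·(-4) - 4·(-6) = -44 - (-24) = -20
k: 4·(-9) - 9·(-4) = -36 - (-36) = 0
d × e = (45, -20, 0)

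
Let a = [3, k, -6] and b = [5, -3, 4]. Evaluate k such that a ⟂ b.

a · b = 3·5 + k·(-3) + (-6)·4 = -9 - 3k
Set equal to 0: -3k = 9, so k = -3.

-3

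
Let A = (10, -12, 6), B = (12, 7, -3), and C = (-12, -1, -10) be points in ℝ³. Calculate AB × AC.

(-205, 230, 440)

AB = (2, 19, -9)
AC = (-22, 11, -16)
i: 19·(-16) - (-9)·11 = -304 - (-99) = -205
j: (-9)·(-22) - 2·(-16) = 198 - (-32) = 230
k: 2·11 - 19·(-22) = 22 - (-418) = 440
AB × AC = (-205, 230, 440)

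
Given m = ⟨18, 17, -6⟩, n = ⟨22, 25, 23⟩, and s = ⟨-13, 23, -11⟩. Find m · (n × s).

-20427

n × s:
i: 25·(-11) - 23·23 = -275 - 529 = -804
j: 23·(-13) - 22·(-11) = -299 - (-242) = -57
k: 22·23 - 25·(-13) = 506 - (-325) = 831
n × s = (-804, -57, 831)
m · (n × s) = 18·(-804) + 17·(-57) + (-6)·831 = -14472 - 969 - 4986 = -20427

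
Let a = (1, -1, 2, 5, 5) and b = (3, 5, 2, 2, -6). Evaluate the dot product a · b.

a · b = 1·3 + (-1)·5 + 2·2 + 5·2 + 5·(-6) = 3 - 5 + 4 + 10 - 30 = -18

-18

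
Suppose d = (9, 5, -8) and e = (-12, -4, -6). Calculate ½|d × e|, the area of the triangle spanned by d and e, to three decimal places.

82.037

i: 5·(-6) - (-8)·(-4) = -30 - 32 = -62
j: (-8)·(-12) - 9·(-6) = 96 - (-54) = 150
k: 9·(-4) - 5·(-12) = -36 - (-60) = 24
d × e = (-62, 150, 24)
|d × e| = √((-62)² + 150² + 24²) = √26920 ≈ 164.0732
area = ½ · 164.0732 ≈ 82.037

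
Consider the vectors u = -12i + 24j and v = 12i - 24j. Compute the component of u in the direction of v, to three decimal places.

u · v = (-12)·12 + 24·(-24) = -144 - 576 = -720
|v| = √(144 + 576) = √720 ≈ 26.8328
comp_v u = -720 / √720 ≈ -26.833

-26.833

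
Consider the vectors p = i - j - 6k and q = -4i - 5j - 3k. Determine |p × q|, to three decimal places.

i: (-1)·(-3) - (-6)·(-5) = 3 - 30 = -27
j: (-6)·(-4) - 1·(-3) = 24 - (-3) = 27
k: 1·(-5) - (-1)·(-4) = -5 - 4 = -9
p × q = (-27, 27, -9)
|p × q| = √((-27)² + 27² + (-9)²) = √1539 ≈ 39.2301

39.230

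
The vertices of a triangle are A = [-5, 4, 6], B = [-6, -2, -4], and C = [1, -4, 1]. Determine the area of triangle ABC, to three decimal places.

46.532

AB = (-1, -6, -10),  AC = (6, -8, -5)
i: (-6)·(-5) - (-10)·(-8) = 30 - 80 = -50
j: (-10)·6 - (-1)·(-5) = -60 - 5 = -65
k: (-1)·(-8) - (-6)·6 = 8 - (-36) = 44
AB × AC = (-50, -65, 44)
|AB × AC| = √8661 ≈ 93.0645
area = ½ · 93.0645 ≈ 46.532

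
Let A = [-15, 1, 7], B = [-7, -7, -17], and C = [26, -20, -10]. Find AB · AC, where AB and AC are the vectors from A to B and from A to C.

904

AB = B − A = (8, -8, -24)
AC = C − A = (41, -21, -17)
AB · AC = 8·41 + (-8)·(-21) + (-24)·(-17) = 328 + 168 + 408 = 904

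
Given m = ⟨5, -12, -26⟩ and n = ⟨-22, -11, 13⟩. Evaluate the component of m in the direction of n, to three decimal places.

-11.358

m · n = 5·(-22) + (-12)·(-11) + (-26)·13 = -110 + 132 - 338 = -316
|n| = √(484 + 121 + 169) = √774 ≈ 27.8209
comp_n m = -316 / √774 ≈ -11.358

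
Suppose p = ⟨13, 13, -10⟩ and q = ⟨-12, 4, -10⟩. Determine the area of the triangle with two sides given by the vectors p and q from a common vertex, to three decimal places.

i: 13·(-10) - (-10)·4 = -130 - (-40) = -90
j: (-10)·(-12) - 13·(-10) = 120 - (-130) = 250
k: 13·4 - 13·(-12) = 52 - (-156) = 208
p × q = (-90, 250, 208)
|p × q| = √((-90)² + 250² + 208²) = √113864 ≈ 337.4374
area = ½ · 337.4374 ≈ 168.719

168.719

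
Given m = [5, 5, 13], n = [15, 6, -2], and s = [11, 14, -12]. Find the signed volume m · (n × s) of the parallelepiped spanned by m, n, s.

n × s:
i: 6·(-12) - (-2)·14 = -72 - (-28) = -44
j: (-2)·11 - 15·(-12) = -22 - (-180) = 158
k: 15·14 - 6·11 = 210 - 66 = 144
n × s = (-44, 158, 144)
m · (n × s) = 5·(-44) + 5·158 + 13·144 = -220 + 790 + 1872 = 2442

2442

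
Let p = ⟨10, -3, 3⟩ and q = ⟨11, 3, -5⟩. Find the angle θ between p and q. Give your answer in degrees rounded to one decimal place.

p · q = 10·11 + (-3)·3 + 3·(-5) = 110 - 9 - 15 = 86
|p|² = 100 + 9 + 9 = 118,  |p| = √118 ≈ 10.862780
|q|² = 121 + 9 + 25 = 155,  |q| = √155 ≈ 12.449900
cos θ = 86 / (10.862780 · 12.449900) ≈ 0.63590
θ = arccos(0.63590) ≈ 50.5°

50.5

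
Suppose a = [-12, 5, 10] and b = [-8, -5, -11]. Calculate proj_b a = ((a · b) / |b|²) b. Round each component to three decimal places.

(1.486, 0.929, 2.043)

a · b = (-12)·(-8) + 5·(-5) + 10·(-11) = 96 - 25 - 110 = -39
|b|² = 64 + 25 + 121 = 210
proj_b a = (-39/210) · (-8, -5, -11) ≈ (1.486, 0.929, 2.043)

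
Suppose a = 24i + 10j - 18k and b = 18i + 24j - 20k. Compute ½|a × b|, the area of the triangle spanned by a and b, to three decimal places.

i: 10·(-20) - (-18)·24 = -200 - (-432) = 232
j: (-18)·18 - 24·(-20) = -324 - (-480) = 156
k: 24·24 - 10·18 = 576 - 180 = 396
a × b = (232, 156, 396)
|a × b| = √(232² + 156² + 396²) = √234976 ≈ 484.7432
area = ½ · 484.7432 ≈ 242.372

242.372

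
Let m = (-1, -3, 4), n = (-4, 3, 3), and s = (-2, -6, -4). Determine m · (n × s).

180

n × s:
i: 3·(-4) - 3·(-6) = -12 - (-18) = 6
j: 3·(-2) - (-4)·(-4) = -6 - 16 = -22
k: (-4)·(-6) - 3·(-2) = 24 - (-6) = 30
n × s = (6, -22, 30)
m · (n × s) = (-1)·6 + (-3)·(-22) + 4·30 = -6 + 66 + 120 = 180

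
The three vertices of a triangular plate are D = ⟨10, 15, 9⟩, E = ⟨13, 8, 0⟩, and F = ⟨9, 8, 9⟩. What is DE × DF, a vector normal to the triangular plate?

(-63, 9, -28)

DE = (3, -7, -9)
DF = (-1, -7, 0)
i: (-7)·0 - (-9)·(-7) = 0 - 63 = -63
j: (-9)·(-1) - 3·0 = 9 - 0 = 9
k: 3·(-7) - (-7)·(-1) = -21 - 7 = -28
DE × DF = (-63, 9, -28)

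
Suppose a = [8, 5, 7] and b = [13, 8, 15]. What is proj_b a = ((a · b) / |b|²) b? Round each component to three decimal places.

(7.068, 4.349, 8.155)

a · b = 8·13 + 5·8 + 7·15 = 104 + 40 + 105 = 249
|b|² = 169 + 64 + 225 = 458
proj_b a = (249/458) · (13, 8, 15) ≈ (7.068, 4.349, 8.155)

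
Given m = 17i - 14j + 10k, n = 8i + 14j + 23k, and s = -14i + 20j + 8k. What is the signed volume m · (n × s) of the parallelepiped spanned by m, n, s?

n × s:
i: 14·8 - 23·20 = 112 - 460 = -348
j: 23·(-14) - 8·8 = -322 - 64 = -386
k: 8·20 - 14·(-14) = 160 - (-196) = 356
n × s = (-348, -386, 356)
m · (n × s) = 17·(-348) + (-14)·(-386) + 10·356 = -5916 + 5404 + 3560 = 3048

3048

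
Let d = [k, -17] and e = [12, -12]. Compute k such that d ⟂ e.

d · e = k·12 + (-17)·(-12) = 204 + 12k
Set equal to 0: 12k = -204, so k = -17.

-17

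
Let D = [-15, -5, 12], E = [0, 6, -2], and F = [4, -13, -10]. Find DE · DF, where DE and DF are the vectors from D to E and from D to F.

505

DE = E − D = (15, 11, -14)
DF = F − D = (19, -8, -22)
DE · DF = 15·19 + 11·(-8) + (-14)·(-22) = 285 - 88 + 308 = 505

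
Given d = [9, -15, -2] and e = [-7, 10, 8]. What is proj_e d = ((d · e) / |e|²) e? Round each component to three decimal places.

d · e = 9·(-7) + (-15)·10 + (-2)·8 = -63 - 150 - 16 = -229
|e|² = 49 + 100 + 64 = 213
proj_e d = (-229/213) · (-7, 10, 8) ≈ (7.526, -10.751, -8.601)

(7.526, -10.751, -8.601)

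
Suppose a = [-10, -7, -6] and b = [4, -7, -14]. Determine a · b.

a · b = (-10)·4 + (-7)·(-7) + (-6)·(-14) = -40 + 49 + 84 = 93

93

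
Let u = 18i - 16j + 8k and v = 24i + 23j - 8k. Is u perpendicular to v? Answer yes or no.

yes

u · v = 18·24 + (-16)·23 + 8·(-8) = 432 - 368 - 64 = 0
Zero, so the vectors are orthogonal.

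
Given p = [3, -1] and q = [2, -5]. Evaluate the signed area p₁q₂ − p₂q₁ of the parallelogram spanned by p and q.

-13

3·(-5) - (-1)·2 = -15 - (-2) = -13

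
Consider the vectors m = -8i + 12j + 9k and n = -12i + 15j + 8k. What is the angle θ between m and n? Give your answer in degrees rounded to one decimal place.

m · n = (-8)·(-12) + 12·15 + 9·8 = 96 + 180 + 72 = 348
|m|² = 64 + 144 + 81 = 289,  |m| = √289 ≈ 17.000000
|n|² = 144 + 225 + 64 = 433,  |n| = √433 ≈ 20.808652
cos θ = 348 / (17.000000 · 20.808652) ≈ 0.98375
θ = arccos(0.98375) ≈ 10.3°

10.3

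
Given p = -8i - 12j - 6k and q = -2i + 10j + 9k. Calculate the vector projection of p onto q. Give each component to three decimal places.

p · q = (-8)·(-2) + (-12)·10 + (-6)·9 = 16 - 120 - 54 = -158
|q|² = 4 + 100 + 81 = 185
proj_q p = (-158/185) · (-2, 10, 9) ≈ (1.708, -8.541, -7.686)

(1.708, -8.541, -7.686)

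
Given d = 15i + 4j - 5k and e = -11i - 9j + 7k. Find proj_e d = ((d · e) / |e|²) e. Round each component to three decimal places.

(10.343, 8.462, -6.582)

d · e = 15·(-11) + 4·(-9) + (-5)·7 = -165 - 36 - 35 = -236
|e|² = 121 + 81 + 49 = 251
proj_e d = (-236/251) · (-11, -9, 7) ≈ (10.343, 8.462, -6.582)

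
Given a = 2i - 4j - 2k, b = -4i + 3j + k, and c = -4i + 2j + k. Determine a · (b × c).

-6

b × c:
i: 3·1 - 1·2 = 3 - 2 = 1
j: 1·(-4) - (-4)·1 = -4 - (-4) = 0
k: (-4)·2 - 3·(-4) = -8 - (-12) = 4
b × c = (1, 0, 4)
a · (b × c) = 2·1 + (-4)·0 + (-2)·4 = 2 + 0 - 8 = -6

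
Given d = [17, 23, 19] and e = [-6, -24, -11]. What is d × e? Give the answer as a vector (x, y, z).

i: 23·(-11) - 19·(-24) = -253 - (-456) = 203
j: 19·(-6) - 17·(-11) = -114 - (-187) = 73
k: 17·(-24) - 23·(-6) = -408 - (-138) = -270
d × e = (203, 73, -270)

(203, 73, -270)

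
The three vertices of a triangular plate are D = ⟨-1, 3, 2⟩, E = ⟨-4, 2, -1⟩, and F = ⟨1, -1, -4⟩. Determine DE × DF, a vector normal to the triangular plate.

DE = (-3, -1, -3)
DF = (2, -4, -6)
i: (-1)·(-6) - (-3)·(-4) = 6 - 12 = -6
j: (-3)·2 - (-3)·(-6) = -6 - 18 = -24
k: (-3)·(-4) - (-1)·2 = 12 - (-2) = 14
DE × DF = (-6, -24, 14)

(-6, -24, 14)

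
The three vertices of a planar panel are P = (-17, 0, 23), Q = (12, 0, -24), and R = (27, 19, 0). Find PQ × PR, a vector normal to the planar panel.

PQ = (29, 0, -47)
PR = (44, 19, -23)
i: 0·(-23) - (-47)·19 = 0 - (-893) = 893
j: (-47)·44 - 29·(-23) = -2068 - (-667) = -1401
k: 29·19 - 0·44 = 551 - 0 = 551
PQ × PR = (893, -1401, 551)

(893, -1401, 551)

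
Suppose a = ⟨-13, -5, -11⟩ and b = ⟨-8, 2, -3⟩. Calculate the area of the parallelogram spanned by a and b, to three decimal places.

90.144

i: (-5)·(-3) - (-11)·2 = 15 - (-22) = 37
j: (-11)·(-8) - (-13)·(-3) = 88 - 39 = 49
k: (-13)·2 - (-5)·(-8) = -26 - 40 = -66
a × b = (37, 49, -66)
|a × b| = √(37² + 49² + (-66)²) = √8126 ≈ 90.1443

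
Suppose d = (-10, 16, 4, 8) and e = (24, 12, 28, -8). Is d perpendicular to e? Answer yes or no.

d · e = (-10)·24 + 16·12 + 4·28 + 8·(-8) = -240 + 192 + 112 - 64 = 0
Zero, so the vectors are orthogonal.

yes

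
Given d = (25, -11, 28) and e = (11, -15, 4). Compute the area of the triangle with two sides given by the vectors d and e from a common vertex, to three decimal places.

i: (-11)·4 - 28·(-15) = -44 - (-420) = 376
j: 28·11 - 25·4 = 308 - 100 = 208
k: 25·(-15) - (-11)·11 = -375 - (-121) = -254
d × e = (376, 208, -254)
|d × e| = √(376² + 208² + (-254)²) = √249156 ≈ 499.1553
area = ½ · 499.1553 ≈ 249.578

249.578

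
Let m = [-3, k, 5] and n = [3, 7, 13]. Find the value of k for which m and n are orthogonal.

m · n = (-3)·3 + k·7 + 5·13 = 56 + 7k
Set equal to 0: 7k = -56, so k = -8.

-8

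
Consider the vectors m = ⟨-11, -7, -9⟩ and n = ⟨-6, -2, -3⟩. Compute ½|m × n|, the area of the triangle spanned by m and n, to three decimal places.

14.577

i: (-7)·(-3) - (-9)·(-2) = 21 - 18 = 3
j: (-9)·(-6) - (-11)·(-3) = 54 - 33 = 21
k: (-11)·(-2) - (-7)·(-6) = 22 - 42 = -20
m × n = (3, 21, -20)
|m × n| = √(3² + 21² + (-20)²) = √850 ≈ 29.1548
area = ½ · 29.1548 ≈ 14.577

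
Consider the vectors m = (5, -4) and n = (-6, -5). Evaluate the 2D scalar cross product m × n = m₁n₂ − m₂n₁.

-49

5·(-5) - (-4)·(-6) = -25 - 24 = -49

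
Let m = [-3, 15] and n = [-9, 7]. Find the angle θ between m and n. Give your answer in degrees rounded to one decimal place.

40.8

m · n = (-3)·(-9) + 15·7 = 27 + 105 = 132
|m|² = 9 + 225 = 234,  |m| = √234 ≈ 15.297059
|n|² = 81 + 49 = 130,  |n| = √130 ≈ 11.401754
cos θ = 132 / (15.297059 · 11.401754) ≈ 0.75682
θ = arccos(0.75682) ≈ 40.8°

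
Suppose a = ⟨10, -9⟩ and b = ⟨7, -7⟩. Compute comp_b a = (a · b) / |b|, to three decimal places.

13.435

a · b = 10·7 + (-9)·(-7) = 70 + 63 = 133
|b| = √(49 + 49) = √98 ≈ 9.8995
comp_b a = 133 / √98 ≈ 13.435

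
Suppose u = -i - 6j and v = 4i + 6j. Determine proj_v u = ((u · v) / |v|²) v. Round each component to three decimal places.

(-3.077, -4.615)

u · v = (-1)·4 + (-6)·6 = -4 - 36 = -40
|v|² = 16 + 36 = 52
proj_v u = (-40/52) · (4, 6) ≈ (-3.077, -4.615)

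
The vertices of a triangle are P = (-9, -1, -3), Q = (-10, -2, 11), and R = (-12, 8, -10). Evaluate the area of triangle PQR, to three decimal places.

PQ = (-1, -1, 14),  PR = (-3, 9, -7)
i: (-1)·(-7) - 14·9 = 7 - 126 = -119
j: 14·(-3) - (-1)·(-7) = -42 - 7 = -49
k: (-1)·9 - (-1)·(-3) = -9 - 3 = -12
PQ × PR = (-119, -49, -12)
|PQ × PR| = √16706 ≈ 129.2517
area = ½ · 129.2517 ≈ 64.626

64.626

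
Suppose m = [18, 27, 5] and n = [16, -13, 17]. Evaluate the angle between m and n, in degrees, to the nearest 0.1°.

88.6

m · n = 18·16 + 27·(-13) + 5·17 = 288 - 351 + 85 = 22
|m|² = 324 + 729 + 25 = 1078,  |m| = √1078 ≈ 32.832910
|n|² = 256 + 169 + 289 = 714,  |n| = √714 ≈ 26.720778
cos θ = 22 / (32.832910 · 26.720778) ≈ 0.02508
θ = arccos(0.02508) ≈ 88.6°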